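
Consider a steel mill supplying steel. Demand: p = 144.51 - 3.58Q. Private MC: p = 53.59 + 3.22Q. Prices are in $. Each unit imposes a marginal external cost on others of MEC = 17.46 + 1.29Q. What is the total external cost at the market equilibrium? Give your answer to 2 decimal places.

$348.76

Market equilibrium (private): 53.59 + 3.22Q = 144.51 - 3.58Q → Q_m = 13.3706.
Total external cost = ∫₀^{Q_m} (17.46 + 1.29Q) dQ = 17.46×13.3706 + ½×1.29×13.3706² = 348.7592.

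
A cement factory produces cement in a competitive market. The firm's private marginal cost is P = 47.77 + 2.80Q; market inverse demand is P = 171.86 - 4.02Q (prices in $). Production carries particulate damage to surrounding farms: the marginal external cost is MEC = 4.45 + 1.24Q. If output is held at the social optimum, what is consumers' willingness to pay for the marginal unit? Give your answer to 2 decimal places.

P = $112.19

Social marginal cost = private MC + MEC = 52.22 + 4.04Q.
Set SMC = demand: 52.22 + 4.04Q = 171.86 - 4.02Q → Q* = 14.8437.
Consumer price on the demand curve at Q*: 171.86 − 4.02×14.8437 = 112.1883.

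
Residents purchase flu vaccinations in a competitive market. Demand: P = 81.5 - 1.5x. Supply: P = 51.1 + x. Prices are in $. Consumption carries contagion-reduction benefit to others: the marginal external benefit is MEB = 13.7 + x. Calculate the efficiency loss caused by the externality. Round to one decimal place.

Market equilibrium (private): 51.1 + x = 81.5 - 1.5x → x_m = 12.1600.
Social marginal benefit = demand + MEB = 95.2 - 0.5x.
Set SMB = MC: 95.2 - 0.5x = 51.1 + x → x* = 29.4000.
The loss is the area between SMB and MC from x* to x_m; with linear curves that's a triangle of height MEB(x_m).
DWL = ½ × 17.2400 × 25.8600 = 222.9132.

DWL = $222.9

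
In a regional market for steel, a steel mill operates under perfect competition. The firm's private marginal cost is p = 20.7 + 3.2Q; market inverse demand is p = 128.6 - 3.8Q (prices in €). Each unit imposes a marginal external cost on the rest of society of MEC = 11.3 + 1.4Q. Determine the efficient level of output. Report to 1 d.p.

Social marginal cost = private MC + MEC = 32.0 + 4.6Q.
Set SMC = demand: 32.0 + 4.6Q = 128.6 - 3.8Q → Q* = 11.5000.

Q* = 11.5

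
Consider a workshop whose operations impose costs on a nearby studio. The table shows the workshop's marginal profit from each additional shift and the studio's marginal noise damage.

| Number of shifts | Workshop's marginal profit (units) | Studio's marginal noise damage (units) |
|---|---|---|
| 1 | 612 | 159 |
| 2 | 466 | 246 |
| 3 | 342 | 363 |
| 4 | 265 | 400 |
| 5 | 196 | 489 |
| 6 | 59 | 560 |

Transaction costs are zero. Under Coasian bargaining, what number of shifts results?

2

Bargaining reaches the level where marginal profit last exceeds marginal noise damage.
That holds through level 2 (466 ≥ 246) but not at 3 (342 < 363).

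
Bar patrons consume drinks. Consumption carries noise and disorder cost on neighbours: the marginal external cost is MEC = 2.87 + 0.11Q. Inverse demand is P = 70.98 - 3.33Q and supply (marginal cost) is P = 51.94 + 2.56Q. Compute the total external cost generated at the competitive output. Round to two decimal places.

9.85

Market equilibrium (private): 51.94 + 2.56Q = 70.98 - 3.33Q → Q_m = 3.2326.
Total external cost = ∫₀^{Q_m} (2.87 + 0.11Q) dQ = 2.87×3.2326 + ½×0.11×3.2326² = 9.8523.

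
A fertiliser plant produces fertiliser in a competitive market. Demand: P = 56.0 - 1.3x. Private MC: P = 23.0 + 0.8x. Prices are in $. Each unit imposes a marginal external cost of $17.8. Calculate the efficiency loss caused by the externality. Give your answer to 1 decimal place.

DWL = $75.4

Market equilibrium (private): 23.0 + 0.8x = 56.0 - 1.3x → x_m = 15.7143.
Social marginal cost = private MC + MEC = 40.8 + 0.8x.
Set SMC = demand: 40.8 + 0.8x = 56.0 - 1.3x → x* = 7.2381.
Between x* and x_m the wedge SMC − demand runs linearly from 0 to MEC(x_m), so the loss is a triangle.
DWL = ½ × 8.4762 × 17.8000 = 75.4382.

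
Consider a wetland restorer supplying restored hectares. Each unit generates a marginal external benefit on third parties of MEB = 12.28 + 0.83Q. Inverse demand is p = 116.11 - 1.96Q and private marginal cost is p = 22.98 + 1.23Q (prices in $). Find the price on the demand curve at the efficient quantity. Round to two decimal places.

P = $28.57

Social marginal cost = private MC − MEB = 10.70 + 0.40Q.
Set SMC = demand: 10.70 + 0.40Q = 116.11 - 1.96Q → Q* = 44.6653.
Consumer price on the demand curve at Q*: 116.11 − 1.96×44.6653 = 28.5660.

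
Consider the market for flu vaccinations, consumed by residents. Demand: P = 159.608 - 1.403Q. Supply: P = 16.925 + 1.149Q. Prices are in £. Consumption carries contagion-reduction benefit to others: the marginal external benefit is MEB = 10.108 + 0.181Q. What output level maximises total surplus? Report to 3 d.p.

Social marginal benefit = demand + MEB = 169.716 - 1.222Q.
Set SMB = MC: 169.716 - 1.222Q = 16.925 + 1.149Q → Q* = 64.4416.

Q* = 64.442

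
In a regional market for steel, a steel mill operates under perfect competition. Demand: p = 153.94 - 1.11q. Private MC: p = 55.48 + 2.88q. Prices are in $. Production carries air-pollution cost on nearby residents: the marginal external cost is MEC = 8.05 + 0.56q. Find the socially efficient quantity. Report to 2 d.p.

q* = 19.87

Social marginal cost = private MC + MEC = 63.53 + 3.44q.
Set SMC = demand: 63.53 + 3.44q = 153.94 - 1.11q → q* = 19.8703.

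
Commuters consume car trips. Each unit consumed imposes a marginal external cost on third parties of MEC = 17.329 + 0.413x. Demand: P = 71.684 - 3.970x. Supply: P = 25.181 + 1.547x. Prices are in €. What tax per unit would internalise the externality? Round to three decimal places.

Social marginal benefit = demand − MEC = 54.355 - 4.383x.
Set SMB = MC: 54.355 - 4.383x = 25.181 + 1.547x → x* = 4.9197.
The Pigouvian tax equals MEC at x*: 17.329 + 0.413×4.9197 = 19.3608.

tax = €19.361 per unit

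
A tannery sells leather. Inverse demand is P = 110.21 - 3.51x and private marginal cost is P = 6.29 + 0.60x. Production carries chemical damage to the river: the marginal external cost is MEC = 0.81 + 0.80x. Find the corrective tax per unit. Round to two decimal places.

tax = 17.61 per unit

Social marginal cost = private MC + MEC = 7.10 + 1.40x.
Set SMC = demand: 7.10 + 1.40x = 110.21 - 3.51x → x* = 21.0000.
The Pigouvian tax equals MEC at x*: 0.81 + 0.80×21.0000 = 17.6100.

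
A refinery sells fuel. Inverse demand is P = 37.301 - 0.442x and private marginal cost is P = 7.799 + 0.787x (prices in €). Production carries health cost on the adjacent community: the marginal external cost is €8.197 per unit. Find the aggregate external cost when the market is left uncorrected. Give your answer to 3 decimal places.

Market equilibrium (private): 7.799 + 0.787x = 37.301 - 0.442x → x_m = 24.0049.
Total external cost = MEC × x_m = 8.197 × 24.0049 = 196.7682.

€196.768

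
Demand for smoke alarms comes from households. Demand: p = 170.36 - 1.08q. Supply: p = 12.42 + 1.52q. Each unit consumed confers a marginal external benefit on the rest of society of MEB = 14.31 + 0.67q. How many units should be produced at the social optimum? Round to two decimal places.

Social marginal benefit = demand + MEB = 184.67 - 0.41q.
Set SMB = MC: 184.67 - 0.41q = 12.42 + 1.52q → q* = 89.2487.

q* = 89.25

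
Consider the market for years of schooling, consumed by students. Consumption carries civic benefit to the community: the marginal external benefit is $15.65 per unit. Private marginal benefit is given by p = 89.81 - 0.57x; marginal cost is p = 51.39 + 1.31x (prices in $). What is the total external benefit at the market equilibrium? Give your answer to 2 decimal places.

Market equilibrium (private): 51.39 + 1.31x = 89.81 - 0.57x → x_m = 20.4362.
Total external benefit = MEB × x_m = 15.65 × 20.4362 = 319.8265.

$319.83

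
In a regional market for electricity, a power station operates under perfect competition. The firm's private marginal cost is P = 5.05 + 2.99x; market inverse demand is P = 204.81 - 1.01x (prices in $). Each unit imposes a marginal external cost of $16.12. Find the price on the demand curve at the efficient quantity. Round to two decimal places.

P = $158.44

Social marginal cost = private MC + MEC = 21.17 + 2.99x.
Set SMC = demand: 21.17 + 2.99x = 204.81 - 1.01x → x* = 45.9100.
Consumer price on the demand curve at x*: 204.81 − 1.01×45.9100 = 158.4409.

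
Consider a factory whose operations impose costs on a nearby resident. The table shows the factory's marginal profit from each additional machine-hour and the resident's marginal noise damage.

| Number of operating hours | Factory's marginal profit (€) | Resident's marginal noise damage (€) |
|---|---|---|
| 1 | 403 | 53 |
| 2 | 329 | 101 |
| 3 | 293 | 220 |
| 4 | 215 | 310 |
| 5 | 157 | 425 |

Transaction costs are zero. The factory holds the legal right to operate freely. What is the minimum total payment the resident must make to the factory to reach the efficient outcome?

€372

Left alone the factory would choose level 5 (marginal profit stays positive).
Efficient level: k* = 3 (marginal profit ≥ marginal noise damage through 3).
The resident must at least cover the factory's forgone profit from cutting 5→3: 215 + 157 = 372.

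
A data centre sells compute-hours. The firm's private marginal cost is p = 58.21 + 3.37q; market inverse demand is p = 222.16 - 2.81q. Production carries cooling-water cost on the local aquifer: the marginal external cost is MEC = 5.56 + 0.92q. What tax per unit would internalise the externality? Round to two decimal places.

tax = 26.08 per unit

Social marginal cost = private MC + MEC = 63.77 + 4.29q.
Set SMC = demand: 63.77 + 4.29q = 222.16 - 2.81q → q* = 22.3085.
The Pigouvian tax equals MEC at q*: 5.56 + 0.92×22.3085 = 26.0838.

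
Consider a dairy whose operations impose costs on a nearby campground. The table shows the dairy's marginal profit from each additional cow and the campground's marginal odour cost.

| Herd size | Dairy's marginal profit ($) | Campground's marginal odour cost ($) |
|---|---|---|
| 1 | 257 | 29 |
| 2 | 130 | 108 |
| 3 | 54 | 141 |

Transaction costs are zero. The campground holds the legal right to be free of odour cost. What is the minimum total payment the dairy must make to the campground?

$137

Efficient level: marginal profit ≥ marginal odour cost through level 2, so k* = 2.
With the campground holding the right, the dairy must at least compensate total damage at k*: 29 + 108 = 137.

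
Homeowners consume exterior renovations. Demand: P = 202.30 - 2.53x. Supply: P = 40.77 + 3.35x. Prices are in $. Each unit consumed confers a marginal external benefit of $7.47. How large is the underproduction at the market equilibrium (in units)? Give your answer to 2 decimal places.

1.27 units

Market equilibrium (private): 40.77 + 3.35x = 202.30 - 2.53x → x_m = 27.4711.
Social marginal benefit = demand + MEB = 209.77 - 2.53x.
Set SMB = MC: 209.77 - 2.53x = 40.77 + 3.35x → x* = 28.7415.
Gap = |27.4711 − 28.7415| = 1.2704.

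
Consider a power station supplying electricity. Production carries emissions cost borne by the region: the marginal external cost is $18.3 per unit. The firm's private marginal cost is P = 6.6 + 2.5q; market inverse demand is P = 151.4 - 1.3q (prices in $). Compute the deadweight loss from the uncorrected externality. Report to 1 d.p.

Market equilibrium (private): 6.6 + 2.5q = 151.4 - 1.3q → q_m = 38.1053.
Social marginal cost = private MC + MEC = 24.9 + 2.5q.
Set SMC = demand: 24.9 + 2.5q = 151.4 - 1.3q → q* = 33.2895.
Between q* and q_m the wedge SMC − demand runs linearly from 0 to MEC(q_m), so the loss is a triangle.
DWL = ½ × 4.8158 × 18.3000 = 44.0646.

DWL = $44.1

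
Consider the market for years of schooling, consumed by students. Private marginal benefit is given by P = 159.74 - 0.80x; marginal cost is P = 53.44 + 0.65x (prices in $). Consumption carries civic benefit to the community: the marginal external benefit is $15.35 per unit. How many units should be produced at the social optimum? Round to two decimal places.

x* = 83.90

Social marginal benefit = demand + MEB = 175.09 - 0.80x.
Set SMB = MC: 175.09 - 0.80x = 53.44 + 0.65x → x* = 83.8966.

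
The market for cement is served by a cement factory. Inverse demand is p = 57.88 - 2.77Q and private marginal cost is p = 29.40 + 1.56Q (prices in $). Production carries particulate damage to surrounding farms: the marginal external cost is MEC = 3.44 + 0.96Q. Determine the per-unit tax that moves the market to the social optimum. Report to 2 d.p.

Social marginal cost = private MC + MEC = 32.84 + 2.52Q.
Set SMC = demand: 32.84 + 2.52Q = 57.88 - 2.77Q → Q* = 4.7335.
The Pigouvian tax equals MEC at Q*: 3.44 + 0.96×4.7335 = 7.9842.

tax = $7.98 per unit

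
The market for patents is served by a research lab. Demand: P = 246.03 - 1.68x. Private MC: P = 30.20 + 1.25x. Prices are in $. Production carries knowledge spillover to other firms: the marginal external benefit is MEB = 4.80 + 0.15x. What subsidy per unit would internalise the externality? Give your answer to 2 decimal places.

Social marginal cost = private MC − MEB = 25.40 + 1.10x.
Set SMC = demand: 25.40 + 1.10x = 246.03 - 1.68x → x* = 79.3633.
The Pigouvian subsidy equals MEB at x*: 4.80 + 0.15×79.3633 = 16.7045.

subsidy = $16.70 per unit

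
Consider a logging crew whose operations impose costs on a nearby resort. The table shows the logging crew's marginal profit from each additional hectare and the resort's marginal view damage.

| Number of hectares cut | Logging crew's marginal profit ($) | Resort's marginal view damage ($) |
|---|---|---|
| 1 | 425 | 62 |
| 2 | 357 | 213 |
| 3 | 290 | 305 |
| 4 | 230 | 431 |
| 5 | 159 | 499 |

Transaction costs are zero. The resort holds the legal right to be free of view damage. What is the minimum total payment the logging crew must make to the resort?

$275

Efficient level: marginal profit ≥ marginal view damage through level 2, so k* = 2.
With the resort holding the right, the logging crew must at least compensate total damage at k*: 62 + 213 = 275.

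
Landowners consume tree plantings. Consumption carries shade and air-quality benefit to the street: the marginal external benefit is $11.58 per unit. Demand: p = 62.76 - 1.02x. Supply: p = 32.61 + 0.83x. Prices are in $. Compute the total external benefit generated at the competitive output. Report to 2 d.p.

Market equilibrium (private): 32.61 + 0.83x = 62.76 - 1.02x → x_m = 16.2973.
Total external benefit = MEB × x_m = 11.58 × 16.2973 = 188.7227.

$188.72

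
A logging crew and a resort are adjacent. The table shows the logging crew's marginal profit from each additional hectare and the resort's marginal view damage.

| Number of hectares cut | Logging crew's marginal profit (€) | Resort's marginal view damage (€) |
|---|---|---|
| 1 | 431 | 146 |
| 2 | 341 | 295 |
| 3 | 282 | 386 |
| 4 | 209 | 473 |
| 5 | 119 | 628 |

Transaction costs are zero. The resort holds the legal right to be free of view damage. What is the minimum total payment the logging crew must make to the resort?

Efficient level: marginal profit ≥ marginal view damage through level 2, so k* = 2.
With the resort holding the right, the logging crew must at least compensate total damage at k*: 146 + 295 = 441.

€441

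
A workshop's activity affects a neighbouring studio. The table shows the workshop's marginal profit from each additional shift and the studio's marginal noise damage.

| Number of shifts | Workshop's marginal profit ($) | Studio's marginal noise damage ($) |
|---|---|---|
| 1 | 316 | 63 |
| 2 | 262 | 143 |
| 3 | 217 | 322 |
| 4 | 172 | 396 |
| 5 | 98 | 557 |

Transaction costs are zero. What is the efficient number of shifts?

Bargaining reaches the level where marginal profit last exceeds marginal noise damage.
That holds through level 2 (262 ≥ 143) but not at 3 (217 < 322).

2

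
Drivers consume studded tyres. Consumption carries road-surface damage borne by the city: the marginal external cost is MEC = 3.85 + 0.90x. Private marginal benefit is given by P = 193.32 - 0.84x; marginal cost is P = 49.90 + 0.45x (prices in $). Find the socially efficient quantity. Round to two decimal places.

x* = 63.73

Social marginal benefit = demand − MEC = 189.47 - 1.74x.
Set SMB = MC: 189.47 - 1.74x = 49.90 + 0.45x → x* = 63.7306.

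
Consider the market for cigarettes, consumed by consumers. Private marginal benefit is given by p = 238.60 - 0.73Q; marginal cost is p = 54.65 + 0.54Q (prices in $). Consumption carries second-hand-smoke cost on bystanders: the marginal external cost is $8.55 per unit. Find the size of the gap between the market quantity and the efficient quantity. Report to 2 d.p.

Market equilibrium (private): 54.65 + 0.54Q = 238.60 - 0.73Q → Q_m = 144.8425.
Social marginal benefit = demand − MEC = 230.05 - 0.73Q.
Set SMB = MC: 230.05 - 0.73Q = 54.65 + 0.54Q → Q* = 138.1102.
Gap = |144.8425 − 138.1102| = 6.7323.

6.73 units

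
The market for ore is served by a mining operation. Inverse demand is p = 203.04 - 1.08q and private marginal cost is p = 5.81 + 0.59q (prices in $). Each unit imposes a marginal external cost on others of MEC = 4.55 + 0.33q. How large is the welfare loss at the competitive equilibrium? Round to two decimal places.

Market equilibrium (private): 5.81 + 0.59q = 203.04 - 1.08q → q_m = 118.1018.
Social marginal cost = private MC + MEC = 10.36 + 0.92q.
Set SMC = demand: 10.36 + 0.92q = 203.04 - 1.08q → q* = 96.3400.
Height of the DWL triangle at q_m is SMC(q_m) − demand(q_m) = MEC(q_m) = 43.5236.
DWL = ½ × 21.7618 × 43.5236 = 473.5759.

DWL = $473.58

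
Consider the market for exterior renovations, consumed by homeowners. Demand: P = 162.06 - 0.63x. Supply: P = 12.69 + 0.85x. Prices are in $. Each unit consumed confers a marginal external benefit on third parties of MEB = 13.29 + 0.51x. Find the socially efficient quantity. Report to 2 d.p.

x* = 167.69

Social marginal benefit = demand + MEB = 175.35 - 0.12x.
Set SMB = MC: 175.35 - 0.12x = 12.69 + 0.85x → x* = 167.6907.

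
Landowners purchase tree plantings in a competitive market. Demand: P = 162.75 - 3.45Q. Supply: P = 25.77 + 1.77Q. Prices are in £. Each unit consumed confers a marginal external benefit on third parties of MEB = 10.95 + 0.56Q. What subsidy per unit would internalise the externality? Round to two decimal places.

subsidy = £28.73 per unit

Social marginal benefit = demand + MEB = 173.70 - 2.89Q.
Set SMB = MC: 173.70 - 2.89Q = 25.77 + 1.77Q → Q* = 31.7446.
The Pigouvian subsidy equals MEB at Q*: 10.95 + 0.56×31.7446 = 28.7270.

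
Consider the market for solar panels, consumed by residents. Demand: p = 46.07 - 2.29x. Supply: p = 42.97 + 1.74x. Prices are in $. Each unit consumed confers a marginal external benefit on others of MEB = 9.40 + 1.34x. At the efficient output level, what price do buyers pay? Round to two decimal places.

Social marginal benefit = demand + MEB = 55.47 - 0.95x.
Set SMB = MC: 55.47 - 0.95x = 42.97 + 1.74x → x* = 4.6468.
Consumer price on the demand curve at x*: 46.07 − 2.29×4.6468 = 35.4288.

P = $35.43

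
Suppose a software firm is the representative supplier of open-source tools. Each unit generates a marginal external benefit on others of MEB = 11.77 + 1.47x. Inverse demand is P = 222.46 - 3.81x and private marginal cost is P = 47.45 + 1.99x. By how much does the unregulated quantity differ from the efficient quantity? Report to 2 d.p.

Market equilibrium (private): 47.45 + 1.99x = 222.46 - 3.81x → x_m = 30.1741.
Social marginal cost = private MC − MEB = 35.68 + 0.52x.
Set SMC = demand: 35.68 + 0.52x = 222.46 - 3.81x → x* = 43.1363.
Gap = |30.1741 − 43.1363| = 12.9622.

12.96 units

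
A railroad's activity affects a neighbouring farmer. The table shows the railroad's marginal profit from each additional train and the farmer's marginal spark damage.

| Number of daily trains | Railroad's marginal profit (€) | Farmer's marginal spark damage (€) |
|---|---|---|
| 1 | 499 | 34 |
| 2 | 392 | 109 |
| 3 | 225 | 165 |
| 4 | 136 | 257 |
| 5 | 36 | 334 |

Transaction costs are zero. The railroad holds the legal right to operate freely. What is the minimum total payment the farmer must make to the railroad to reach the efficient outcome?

€172

Left alone the railroad would choose level 5 (marginal profit stays positive).
Efficient level: k* = 3 (marginal profit ≥ marginal spark damage through 3).
The farmer must at least cover the railroad's forgone profit from cutting 5→3: 136 + 36 = 172.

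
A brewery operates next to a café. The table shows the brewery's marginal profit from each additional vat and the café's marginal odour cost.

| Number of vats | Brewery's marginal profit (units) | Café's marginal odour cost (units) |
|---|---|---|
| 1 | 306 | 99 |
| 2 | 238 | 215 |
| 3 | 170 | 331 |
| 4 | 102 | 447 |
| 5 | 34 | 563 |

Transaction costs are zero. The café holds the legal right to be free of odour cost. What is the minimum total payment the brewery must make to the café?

314

Efficient level: marginal profit ≥ marginal odour cost through level 2, so k* = 2.
With the café holding the right, the brewery must at least compensate total damage at k*: 99 + 215 = 314.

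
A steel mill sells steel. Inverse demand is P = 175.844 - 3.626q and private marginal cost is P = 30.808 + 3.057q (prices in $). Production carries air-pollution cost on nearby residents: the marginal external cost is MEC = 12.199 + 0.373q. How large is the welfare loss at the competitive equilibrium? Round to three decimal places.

DWL = $29.184

Market equilibrium (private): 30.808 + 3.057q = 175.844 - 3.626q → q_m = 21.7022.
Social marginal cost = private MC + MEC = 43.007 + 3.430q.
Set SMC = demand: 43.007 + 3.430q = 175.844 - 3.626q → q* = 18.8261.
The welfare-loss triangle has base |q_m − q*| and height MEC(q_m) (the vertical gap between SMC and demand is zero at q* and MEC at q_m).
DWL = ½ × 2.8761 × 20.2939 = 29.1836.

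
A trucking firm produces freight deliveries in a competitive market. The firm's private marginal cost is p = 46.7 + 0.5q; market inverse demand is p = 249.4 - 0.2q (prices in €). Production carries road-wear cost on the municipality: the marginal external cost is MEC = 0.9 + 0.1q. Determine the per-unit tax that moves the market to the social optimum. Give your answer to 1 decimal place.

tax = €26.1 per unit

Social marginal cost = private MC + MEC = 47.6 + 0.6q.
Set SMC = demand: 47.6 + 0.6q = 249.4 - 0.2q → q* = 252.2500.
The Pigouvian tax equals MEC at q*: 0.9 + 0.1×252.2500 = 26.1250.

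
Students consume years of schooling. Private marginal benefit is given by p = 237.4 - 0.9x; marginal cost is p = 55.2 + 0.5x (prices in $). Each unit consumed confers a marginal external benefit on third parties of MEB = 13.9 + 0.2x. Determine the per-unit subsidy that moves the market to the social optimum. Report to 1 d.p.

Social marginal benefit = demand + MEB = 251.3 - 0.7x.
Set SMB = MC: 251.3 - 0.7x = 55.2 + 0.5x → x* = 163.4167.
The Pigouvian subsidy equals MEB at x*: 13.9 + 0.2×163.4167 = 46.5833.

subsidy = $46.6 per unit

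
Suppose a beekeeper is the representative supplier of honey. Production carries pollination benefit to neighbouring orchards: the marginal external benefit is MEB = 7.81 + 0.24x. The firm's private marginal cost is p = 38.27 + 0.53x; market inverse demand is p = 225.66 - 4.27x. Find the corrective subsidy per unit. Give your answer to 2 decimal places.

Social marginal cost = private MC − MEB = 30.46 + 0.29x.
Set SMC = demand: 30.46 + 0.29x = 225.66 - 4.27x → x* = 42.8070.
The Pigouvian subsidy equals MEB at x*: 7.81 + 0.24×42.8070 = 18.0837.

subsidy = 18.08 per unit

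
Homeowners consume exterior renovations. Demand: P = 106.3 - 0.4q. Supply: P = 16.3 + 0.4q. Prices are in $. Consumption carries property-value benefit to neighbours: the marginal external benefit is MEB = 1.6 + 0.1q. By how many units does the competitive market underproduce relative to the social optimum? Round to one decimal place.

18.4 units

Market equilibrium (private): 16.3 + 0.4q = 106.3 - 0.4q → q_m = 112.5000.
Social marginal benefit = demand + MEB = 107.9 - 0.3q.
Set SMB = MC: 107.9 - 0.3q = 16.3 + 0.4q → q* = 130.8571.
Gap = |112.5000 − 130.8571| = 18.3571.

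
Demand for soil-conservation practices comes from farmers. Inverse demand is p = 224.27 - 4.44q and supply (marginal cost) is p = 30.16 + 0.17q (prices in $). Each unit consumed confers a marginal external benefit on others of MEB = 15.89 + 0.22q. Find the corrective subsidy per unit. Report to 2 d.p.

Social marginal benefit = demand + MEB = 240.16 - 4.22q.
Set SMB = MC: 240.16 - 4.22q = 30.16 + 0.17q → q* = 47.8360.
The Pigouvian subsidy equals MEB at q*: 15.89 + 0.22×47.8360 = 26.4139.

subsidy = $26.41 per unit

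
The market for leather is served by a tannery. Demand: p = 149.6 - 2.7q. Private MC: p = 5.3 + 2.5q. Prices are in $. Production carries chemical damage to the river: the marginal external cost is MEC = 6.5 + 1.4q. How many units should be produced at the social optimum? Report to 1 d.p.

q* = 20.9

Social marginal cost = private MC + MEC = 11.8 + 3.9q.
Set SMC = demand: 11.8 + 3.9q = 149.6 - 2.7q → q* = 20.8788.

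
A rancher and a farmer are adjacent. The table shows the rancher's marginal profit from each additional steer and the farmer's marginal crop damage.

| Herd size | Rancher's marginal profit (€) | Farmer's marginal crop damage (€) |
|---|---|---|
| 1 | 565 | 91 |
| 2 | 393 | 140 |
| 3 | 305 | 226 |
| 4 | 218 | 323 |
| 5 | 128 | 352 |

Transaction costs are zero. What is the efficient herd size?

3

Bargaining reaches the level where marginal profit last exceeds marginal crop damage.
That holds through level 3 (305 ≥ 226) but not at 4 (218 < 323).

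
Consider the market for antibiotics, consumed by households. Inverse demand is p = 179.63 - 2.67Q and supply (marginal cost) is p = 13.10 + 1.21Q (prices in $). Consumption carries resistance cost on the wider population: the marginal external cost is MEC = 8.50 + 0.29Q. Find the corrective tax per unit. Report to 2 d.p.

Social marginal benefit = demand − MEC = 171.13 - 2.96Q.
Set SMB = MC: 171.13 - 2.96Q = 13.10 + 1.21Q → Q* = 37.8969.
The Pigouvian tax equals MEC at Q*: 8.50 + 0.29×37.8969 = 19.4901.

tax = $19.49 per unit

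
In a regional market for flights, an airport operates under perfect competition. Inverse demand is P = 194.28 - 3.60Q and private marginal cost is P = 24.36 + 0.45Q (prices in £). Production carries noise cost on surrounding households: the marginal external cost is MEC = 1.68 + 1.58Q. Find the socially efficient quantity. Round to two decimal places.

Social marginal cost = private MC + MEC = 26.04 + 2.03Q.
Set SMC = demand: 26.04 + 2.03Q = 194.28 - 3.60Q → Q* = 29.8828.

Q* = 29.88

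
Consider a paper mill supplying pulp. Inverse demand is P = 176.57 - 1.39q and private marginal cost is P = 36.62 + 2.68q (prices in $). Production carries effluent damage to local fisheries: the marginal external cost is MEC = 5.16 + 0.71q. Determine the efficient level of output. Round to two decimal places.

Social marginal cost = private MC + MEC = 41.78 + 3.39q.
Set SMC = demand: 41.78 + 3.39q = 176.57 - 1.39q → q* = 28.1987.

q* = 28.20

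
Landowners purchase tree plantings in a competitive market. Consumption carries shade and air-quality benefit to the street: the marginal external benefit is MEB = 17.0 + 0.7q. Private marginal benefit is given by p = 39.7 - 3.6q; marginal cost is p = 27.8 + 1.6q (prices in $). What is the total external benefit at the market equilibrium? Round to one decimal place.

$40.7

Market equilibrium (private): 27.8 + 1.6q = 39.7 - 3.6q → q_m = 2.2885.
Total external benefit = ∫₀^{q_m} (17.0 + 0.7q) dq = 17.0×2.2885 + ½×0.7×2.2885² = 40.7375.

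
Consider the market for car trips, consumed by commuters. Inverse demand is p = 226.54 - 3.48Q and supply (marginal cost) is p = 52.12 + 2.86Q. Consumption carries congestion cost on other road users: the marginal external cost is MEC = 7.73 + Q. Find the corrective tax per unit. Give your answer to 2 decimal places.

Social marginal benefit = demand − MEC = 218.81 - 4.48Q.
Set SMB = MC: 218.81 - 4.48Q = 52.12 + 2.86Q → Q* = 22.7098.
The Pigouvian tax equals MEC at Q*: 7.73 + 1.00×22.7098 = 30.4398.

tax = 30.44 per unit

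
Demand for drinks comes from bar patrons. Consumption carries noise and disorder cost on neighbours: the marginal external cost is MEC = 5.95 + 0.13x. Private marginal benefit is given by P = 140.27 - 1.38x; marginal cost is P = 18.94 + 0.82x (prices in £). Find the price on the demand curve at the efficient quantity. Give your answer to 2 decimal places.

P = £71.93

Social marginal benefit = demand − MEC = 134.32 - 1.51x.
Set SMB = MC: 134.32 - 1.51x = 18.94 + 0.82x → x* = 49.5193.
Consumer price on the demand curve at x*: 140.27 − 1.38×49.5193 = 71.9334.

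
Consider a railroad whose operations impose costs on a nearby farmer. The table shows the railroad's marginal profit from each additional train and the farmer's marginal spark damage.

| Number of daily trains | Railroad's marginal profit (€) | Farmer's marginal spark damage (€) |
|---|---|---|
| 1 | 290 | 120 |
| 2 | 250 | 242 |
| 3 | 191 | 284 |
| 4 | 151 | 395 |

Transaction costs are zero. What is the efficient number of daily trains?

Bargaining reaches the level where marginal profit last exceeds marginal spark damage.
That holds through level 2 (250 ≥ 242) but not at 3 (191 < 284).

2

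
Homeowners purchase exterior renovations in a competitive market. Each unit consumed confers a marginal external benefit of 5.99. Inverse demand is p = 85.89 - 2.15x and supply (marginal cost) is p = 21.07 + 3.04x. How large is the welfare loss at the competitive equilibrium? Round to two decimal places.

DWL = 3.46

Market equilibrium (private): 21.07 + 3.04x = 85.89 - 2.15x → x_m = 12.4894.
Social marginal benefit = demand + MEB = 91.88 - 2.15x.
Set SMB = MC: 91.88 - 2.15x = 21.07 + 3.04x → x* = 13.6435.
The welfare-loss triangle has base |x_m − x*| and height MEB(x_m) (the vertical gap between SMB and MC is zero at x* and MEB at x_m).
DWL = ½ × 1.1541 × 5.9900 = 3.4565.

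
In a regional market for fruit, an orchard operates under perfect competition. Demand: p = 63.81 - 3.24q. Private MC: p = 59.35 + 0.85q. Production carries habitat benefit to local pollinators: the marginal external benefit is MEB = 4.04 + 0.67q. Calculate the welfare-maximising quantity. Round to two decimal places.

Social marginal cost = private MC − MEB = 55.31 + 0.18q.
Set SMC = demand: 55.31 + 0.18q = 63.81 - 3.24q → q* = 2.4854.

q* = 2.49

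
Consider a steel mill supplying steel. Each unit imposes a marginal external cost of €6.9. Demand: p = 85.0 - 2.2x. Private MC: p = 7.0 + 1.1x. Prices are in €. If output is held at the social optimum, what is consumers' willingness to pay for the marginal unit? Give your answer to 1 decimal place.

P = €37.6

Social marginal cost = private MC + MEC = 13.9 + 1.1x.
Set SMC = demand: 13.9 + 1.1x = 85.0 - 2.2x → x* = 21.5455.
Consumer price on the demand curve at x*: 85.0 − 2.2×21.5455 = 37.5999.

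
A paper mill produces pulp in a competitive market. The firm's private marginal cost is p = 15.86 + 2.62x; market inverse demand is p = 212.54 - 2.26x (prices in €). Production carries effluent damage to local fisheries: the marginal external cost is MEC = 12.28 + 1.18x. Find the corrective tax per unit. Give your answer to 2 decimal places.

Social marginal cost = private MC + MEC = 28.14 + 3.80x.
Set SMC = demand: 28.14 + 3.80x = 212.54 - 2.26x → x* = 30.4290.
The Pigouvian tax equals MEC at x*: 12.28 + 1.18×30.4290 = 48.1862.

tax = €48.19 per unit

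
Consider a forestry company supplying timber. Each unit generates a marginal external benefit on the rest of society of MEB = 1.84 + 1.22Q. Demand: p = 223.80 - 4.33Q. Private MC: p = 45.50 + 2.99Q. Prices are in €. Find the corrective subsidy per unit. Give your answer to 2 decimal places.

subsidy = €37.87 per unit

Social marginal cost = private MC − MEB = 43.66 + 1.77Q.
Set SMC = demand: 43.66 + 1.77Q = 223.80 - 4.33Q → Q* = 29.5311.
The Pigouvian subsidy equals MEB at Q*: 1.84 + 1.22×29.5311 = 37.8679.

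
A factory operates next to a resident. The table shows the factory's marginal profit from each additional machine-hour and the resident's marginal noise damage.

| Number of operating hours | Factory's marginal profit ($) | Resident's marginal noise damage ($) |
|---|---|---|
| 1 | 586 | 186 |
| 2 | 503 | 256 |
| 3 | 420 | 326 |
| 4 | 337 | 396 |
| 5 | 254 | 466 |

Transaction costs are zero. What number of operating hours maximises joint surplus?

3

Bargaining reaches the level where marginal profit last exceeds marginal noise damage.
That holds through level 3 (420 ≥ 326) but not at 4 (337 < 396).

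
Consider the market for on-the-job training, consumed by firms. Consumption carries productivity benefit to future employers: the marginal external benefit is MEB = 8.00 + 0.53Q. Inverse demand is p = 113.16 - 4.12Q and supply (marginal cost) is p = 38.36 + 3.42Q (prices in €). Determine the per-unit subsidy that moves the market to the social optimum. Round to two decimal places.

subsidy = €14.26 per unit

Social marginal benefit = demand + MEB = 121.16 - 3.59Q.
Set SMB = MC: 121.16 - 3.59Q = 38.36 + 3.42Q → Q* = 11.8117.
The Pigouvian subsidy equals MEB at Q*: 8.00 + 0.53×11.8117 = 14.2602.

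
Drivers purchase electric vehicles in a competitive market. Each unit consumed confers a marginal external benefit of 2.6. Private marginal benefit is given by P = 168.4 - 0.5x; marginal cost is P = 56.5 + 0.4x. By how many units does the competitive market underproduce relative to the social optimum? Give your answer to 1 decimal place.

2.9 units

Market equilibrium (private): 56.5 + 0.4x = 168.4 - 0.5x → x_m = 124.3333.
Social marginal benefit = demand + MEB = 171.0 - 0.5x.
Set SMB = MC: 171.0 - 0.5x = 56.5 + 0.4x → x* = 127.2222.
Gap = |124.3333 − 127.2222| = 2.8889.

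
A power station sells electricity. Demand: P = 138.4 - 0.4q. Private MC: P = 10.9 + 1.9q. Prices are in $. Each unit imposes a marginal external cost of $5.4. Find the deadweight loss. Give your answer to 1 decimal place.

DWL = $6.3

Market equilibrium (private): 10.9 + 1.9q = 138.4 - 0.4q → q_m = 55.4348.
Social marginal cost = private MC + MEC = 16.3 + 1.9q.
Set SMC = demand: 16.3 + 1.9q = 138.4 - 0.4q → q* = 53.0870.
The welfare-loss triangle has base |q_m − q*| and height MEC(q_m) (the vertical gap between SMC and demand is zero at q* and MEC at q_m).
DWL = ½ × 2.3478 × 5.4000 = 6.3391.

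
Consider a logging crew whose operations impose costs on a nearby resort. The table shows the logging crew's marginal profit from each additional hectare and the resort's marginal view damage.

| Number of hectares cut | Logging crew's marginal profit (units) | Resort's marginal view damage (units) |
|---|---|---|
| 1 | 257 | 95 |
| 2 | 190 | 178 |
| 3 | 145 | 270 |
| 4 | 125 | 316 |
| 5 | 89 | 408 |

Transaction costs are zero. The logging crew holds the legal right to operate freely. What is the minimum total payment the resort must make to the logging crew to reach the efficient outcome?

359

Left alone the logging crew would choose level 5 (marginal profit stays positive).
Efficient level: k* = 2 (marginal profit ≥ marginal view damage through 2).
The resort must at least cover the logging crew's forgone profit from cutting 5→2: 145 + 125 + 89 = 359.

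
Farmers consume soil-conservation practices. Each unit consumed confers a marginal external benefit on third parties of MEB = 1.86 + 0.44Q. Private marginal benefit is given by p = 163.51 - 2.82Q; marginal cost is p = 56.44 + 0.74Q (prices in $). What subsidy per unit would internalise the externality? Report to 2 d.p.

subsidy = $17.22 per unit

Social marginal benefit = demand + MEB = 165.37 - 2.38Q.
Set SMB = MC: 165.37 - 2.38Q = 56.44 + 0.74Q → Q* = 34.9135.
The Pigouvian subsidy equals MEB at Q*: 1.86 + 0.44×34.9135 = 17.2219.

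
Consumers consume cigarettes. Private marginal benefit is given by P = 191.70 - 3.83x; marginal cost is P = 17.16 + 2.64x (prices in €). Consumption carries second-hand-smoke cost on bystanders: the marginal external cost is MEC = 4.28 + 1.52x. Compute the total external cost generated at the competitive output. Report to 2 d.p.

Market equilibrium (private): 17.16 + 2.64x = 191.70 - 3.83x → x_m = 26.9768.
Total external cost = ∫₀^{x_m} (4.28 + 1.52x) dx = 4.28×26.9768 + ½×1.52×26.9768² = 668.5490.

€668.55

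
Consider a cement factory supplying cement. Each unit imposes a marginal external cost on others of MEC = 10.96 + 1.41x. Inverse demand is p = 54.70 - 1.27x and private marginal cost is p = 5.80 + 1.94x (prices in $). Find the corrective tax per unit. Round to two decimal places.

tax = $22.54 per unit

Social marginal cost = private MC + MEC = 16.76 + 3.35x.
Set SMC = demand: 16.76 + 3.35x = 54.70 - 1.27x → x* = 8.2121.
The Pigouvian tax equals MEC at x*: 10.96 + 1.41×8.2121 = 22.5391.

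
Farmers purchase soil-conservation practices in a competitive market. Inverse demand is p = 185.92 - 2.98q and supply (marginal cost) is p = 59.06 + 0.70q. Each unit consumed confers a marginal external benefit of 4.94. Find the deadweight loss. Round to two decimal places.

DWL = 3.32

Market equilibrium (private): 59.06 + 0.70q = 185.92 - 2.98q → q_m = 34.4728.
Social marginal benefit = demand + MEB = 190.86 - 2.98q.
Set SMB = MC: 190.86 - 2.98q = 59.06 + 0.70q → q* = 35.8152.
The loss is the area between SMB and MC from q* to q_m; with linear curves that's a triangle of height MEB(q_m).
DWL = ½ × 1.3424 × 4.9400 = 3.3157.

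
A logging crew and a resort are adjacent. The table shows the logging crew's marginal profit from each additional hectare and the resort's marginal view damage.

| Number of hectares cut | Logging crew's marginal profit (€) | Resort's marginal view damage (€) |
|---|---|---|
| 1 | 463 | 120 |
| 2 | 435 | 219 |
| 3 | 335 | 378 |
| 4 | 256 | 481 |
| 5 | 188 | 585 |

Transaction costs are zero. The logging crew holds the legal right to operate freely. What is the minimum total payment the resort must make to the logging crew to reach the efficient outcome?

Left alone the logging crew would choose level 5 (marginal profit stays positive).
Efficient level: k* = 2 (marginal profit ≥ marginal view damage through 2).
The resort must at least cover the logging crew's forgone profit from cutting 5→2: 335 + 256 + 188 = 779.

€779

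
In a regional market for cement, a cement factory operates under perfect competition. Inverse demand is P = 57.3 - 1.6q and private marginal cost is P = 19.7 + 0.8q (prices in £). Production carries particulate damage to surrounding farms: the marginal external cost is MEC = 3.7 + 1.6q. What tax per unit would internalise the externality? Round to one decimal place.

Social marginal cost = private MC + MEC = 23.4 + 2.4q.
Set SMC = demand: 23.4 + 2.4q = 57.3 - 1.6q → q* = 8.4750.
The Pigouvian tax equals MEC at q*: 3.7 + 1.6×8.4750 = 17.2600.

tax = £17.3 per unit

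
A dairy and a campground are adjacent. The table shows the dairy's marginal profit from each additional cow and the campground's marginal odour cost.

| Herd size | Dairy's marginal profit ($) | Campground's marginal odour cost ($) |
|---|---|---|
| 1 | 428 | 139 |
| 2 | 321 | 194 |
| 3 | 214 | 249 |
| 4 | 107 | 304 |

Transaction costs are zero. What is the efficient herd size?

Bargaining reaches the level where marginal profit last exceeds marginal odour cost.
That holds through level 2 (321 ≥ 194) but not at 3 (214 < 249).

2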